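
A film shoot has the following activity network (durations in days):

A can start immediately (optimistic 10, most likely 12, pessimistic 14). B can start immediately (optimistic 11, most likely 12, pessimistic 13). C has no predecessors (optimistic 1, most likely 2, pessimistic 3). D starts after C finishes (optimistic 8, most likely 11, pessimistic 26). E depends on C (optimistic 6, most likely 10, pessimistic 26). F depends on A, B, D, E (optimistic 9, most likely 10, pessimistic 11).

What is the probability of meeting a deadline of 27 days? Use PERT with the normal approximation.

0.745

te_A = (10 + 4·12 + 14)/6 = 72/6 = 12; σ²_A = ((14−10)/6)² = 0.444
te_B = (11 + 4·12 + 13)/6 = 72/6 = 12; σ²_B = ((13−11)/6)² = 0.111
te_C = (1 + 4·2 + 3)/6 = 12/6 = 2; σ²_C = ((3−1)/6)² = 0.111
te_D = (8 + 4·11 + 26)/6 = 78/6 = 13; σ²_D = ((26−8)/6)² = 9.000
te_E = (6 + 4·10 + 26)/6 = 72/6 = 12; σ²_E = ((26−6)/6)² = 11.111
te_F = (9 + 4·10 + 11)/6 = 60/6 = 10; σ²_F = ((11−9)/6)² = 0.111

Forward pass:
ES_A = 0; EF_A = 12
ES_B = 0; EF_B = 12
ES_C = 0; EF_C = 2
ES_D = 2; EF_D = 2+13 = 15
ES_E = 2; EF_E = 2+12 = 14
ES_F = max(EF_A=12, EF_B=12, EF_D=15, EF_E=14) = 15; EF_F = 15+10 = 25
Expected project duration μ = 25 days. Critical path: C → D → F.

Variance along critical path = 0.111 + 9.000 + 0.111 = 9.222; σ = √9.222 = 3.037 days.
Z = (27 − 25) / 3.037 = 0.659
P(T ≤ 27) = Φ(0.659) ≈ 0.745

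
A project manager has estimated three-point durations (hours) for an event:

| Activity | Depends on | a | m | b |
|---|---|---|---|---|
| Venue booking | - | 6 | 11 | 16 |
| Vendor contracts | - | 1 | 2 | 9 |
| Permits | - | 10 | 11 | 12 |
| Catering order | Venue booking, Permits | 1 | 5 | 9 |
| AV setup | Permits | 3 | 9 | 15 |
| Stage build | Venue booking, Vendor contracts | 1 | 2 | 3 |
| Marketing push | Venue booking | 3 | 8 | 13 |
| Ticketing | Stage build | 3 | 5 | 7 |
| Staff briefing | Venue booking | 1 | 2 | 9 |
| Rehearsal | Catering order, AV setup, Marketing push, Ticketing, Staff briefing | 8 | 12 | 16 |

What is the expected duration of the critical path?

32 hours

te_Venue booking = (6 + 4·11 + 16)/6 = 66/6 = 11
te_Vendor contracts = (1 + 4·2 + 9)/6 = 18/6 = 3
te_Permits = (10 + 4·11 + 12)/6 = 66/6 = 11
te_Catering order = (1 + 4·5 + 9)/6 = 30/6 = 5
te_AV setup = (3 + 4·9 + 15)/6 = 54/6 = 9
te_Stage build = (1 + 4·2 + 3)/6 = 12/6 = 2
te_Marketing push = (3 + 4·8 + 13)/6 = 48/6 = 8
te_Ticketing = (3 + 4·5 + 7)/6 = 30/6 = 5
te_Staff briefing = (1 + 4·2 + 9)/6 = 18/6 = 3
te_Rehearsal = (8 + 4·12 + 16)/6 = 72/6 = 12

Forward pass:
ES_Venue booking = 0; EF_Venue booking = 11
ES_Vendor contracts = 0; EF_Vendor contracts = 3
ES_Permits = 0; EF_Permits = 11
ES_Catering order = max(EF_Venue booking=11, EF_Permits=11) = 11; EF_Catering order = 11+5 = 16
ES_AV setup = 11; EF_AV setup = 11+9 = 20
ES_Stage build = max(EF_Venue booking=11, EF_Vendor contracts=3) = 11; EF_Stage build = 11+2 = 13
ES_Marketing push = 11; EF_Marketing push = 11+8 = 19
ES_Ticketing = 13; EF_Ticketing = 13+5 = 18
ES_Staff briefing = 11; EF_Staff briefing = 11+3 = 14
ES_Rehearsal = max(EF_Catering order=16, EF_AV setup=20, EF_Marketing push=19, EF_Ticketing=18, EF_Staff briefing=14) = 20; EF_Rehearsal = 20+12 = 32
Expected project duration μ = 32 hours. Critical path: Permits → AV setup → Rehearsal.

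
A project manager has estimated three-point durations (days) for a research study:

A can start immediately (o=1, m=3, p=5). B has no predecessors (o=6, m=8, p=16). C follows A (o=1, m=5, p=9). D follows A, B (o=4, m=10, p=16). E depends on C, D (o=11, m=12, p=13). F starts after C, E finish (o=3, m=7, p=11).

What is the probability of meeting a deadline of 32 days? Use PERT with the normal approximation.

0.021

te_A = (1 + 4·3 + 5)/6 = 18/6 = 3; σ²_A = ((5−1)/6)² = 0.444
te_B = (6 + 4·8 + 16)/6 = 54/6 = 9; σ²_B = ((16−6)/6)² = 2.778
te_C = (1 + 4·5 + 9)/6 = 30/6 = 5; σ²_C = ((9−1)/6)² = 1.778
te_D = (4 + 4·10 + 16)/6 = 60/6 = 10; σ²_D = ((16−4)/6)² = 4.000
te_E = (11 + 4·12 + 13)/6 = 72/6 = 12; σ²_E = ((13−11)/6)² = 0.111
te_F = (3 + 4·7 + 11)/6 = 42/6 = 7; σ²_F = ((11−3)/6)² = 1.778

Forward pass:
ES_A = 0; EF_A = 3
ES_B = 0; EF_B = 9
ES_C = 3; EF_C = 3+5 = 8
ES_D = max(EF_A=3, EF_B=9) = 9; EF_D = 9+10 = 19
ES_E = max(EF_C=8, EF_D=19) = 19; EF_E = 19+12 = 31
ES_F = max(EF_C=8, EF_E=31) = 31; EF_F = 31+7 = 38
Expected project duration μ = 38 days. Critical path: B → D → E → F.

Variance along critical path = 2.778 + 4.000 + 0.111 + 1.778 = 8.667; σ = √8.667 = 2.944 days.
Z = (32 − 38) / 2.944 = -2.038
P(T ≤ 32) = Φ(-2.038) ≈ 0.021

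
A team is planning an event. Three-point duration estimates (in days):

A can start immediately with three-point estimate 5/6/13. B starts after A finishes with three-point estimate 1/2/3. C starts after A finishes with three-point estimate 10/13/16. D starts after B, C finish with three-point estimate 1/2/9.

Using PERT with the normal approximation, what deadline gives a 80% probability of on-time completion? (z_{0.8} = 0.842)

24.8 days

te_A = (5 + 4·6 + 13)/6 = 42/6 = 7; σ²_A = ((13−5)/6)² = 1.778
te_B = (1 + 4·2 + 3)/6 = 12/6 = 2; σ²_B = ((3−1)/6)² = 0.111
te_C = (10 + 4·13 + 16)/6 = 78/6 = 13; σ²_C = ((16−10)/6)² = 1.000
te_D = (1 + 4·2 + 9)/6 = 18/6 = 3; σ²_D = ((9−1)/6)² = 1.778

Forward pass:
ES_A = 0; EF_A = 7
ES_B = 7; EF_B = 7+2 = 9
ES_C = 7; EF_C = 7+13 = 20
ES_D = max(EF_B=9, EF_C=20) = 20; EF_D = 20+3 = 23
Expected project duration μ = 23 days. Critical path: A → C → D.

Variance along critical path = 1.778 + 1.000 + 1.778 = 4.556; σ = 2.134 days.
D = μ + z·σ = 23 + 0.842·2.134 = 24.8 days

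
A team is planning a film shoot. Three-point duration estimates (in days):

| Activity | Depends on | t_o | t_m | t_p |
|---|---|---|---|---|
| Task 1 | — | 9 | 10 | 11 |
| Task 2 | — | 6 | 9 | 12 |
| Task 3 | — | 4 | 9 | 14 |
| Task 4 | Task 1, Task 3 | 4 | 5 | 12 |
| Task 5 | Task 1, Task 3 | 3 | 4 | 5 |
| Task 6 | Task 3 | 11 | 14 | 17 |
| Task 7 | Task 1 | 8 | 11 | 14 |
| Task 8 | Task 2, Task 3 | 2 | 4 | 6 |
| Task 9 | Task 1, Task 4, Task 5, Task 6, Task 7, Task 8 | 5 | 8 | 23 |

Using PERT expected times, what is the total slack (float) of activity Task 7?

te_Task 1 = (9 + 4·10 + 11)/6 = 60/6 = 10
te_Task 2 = (6 + 4·9 + 12)/6 = 54/6 = 9
te_Task 3 = (4 + 4·9 + 14)/6 = 54/6 = 9
te_Task 4 = (4 + 4·5 + 12)/6 = 36/6 = 6
te_Task 5 = (3 + 4·4 + 5)/6 = 24/6 = 4
te_Task 6 = (11 + 4·14 + 17)/6 = 84/6 = 14
te_Task 7 = (8 + 4·11 + 14)/6 = 66/6 = 11
te_Task 8 = (2 + 4·4 + 6)/6 = 24/6 = 4
te_Task 9 = (5 + 4·8 + 23)/6 = 60/6 = 10

Forward pass:
ES_Task 1 = 0; EF_Task 1 = 10
ES_Task 2 = 0; EF_Task 2 = 9
ES_Task 3 = 0; EF_Task 3 = 9
ES_Task 4 = max(EF_Task 1=10, EF_Task 3=9) = 10; EF_Task 4 = 10+6 = 16
ES_Task 5 = max(EF_Task 1=10, EF_Task 3=9) = 10; EF_Task 5 = 10+4 = 14
ES_Task 6 = 9; EF_Task 6 = 9+14 = 23
ES_Task 7 = 10; EF_Task 7 = 10+11 = 21
ES_Task 8 = max(EF_Task 2=9, EF_Task 3=9) = 9; EF_Task 8 = 9+4 = 13
ES_Task 9 = max(EF_Task 1=10, EF_Task 4=16, EF_Task 5=14, EF_Task 6=23, EF_Task 7=21, EF_Task 8=13) = 23; EF_Task 9 = 23+10 = 33
Expected project duration μ = 33 days. Critical path: Task 3 → Task 6 → Task 9.

Backward pass:
LF_Task 9 = 33; LS_Task 9 = 33−10 = 23
LF_Task 8 = LS_Task 9 = 23; LS_Task 8 = 23−4 = 19
LF_Task 7 = LS_Task 9 = 23; LS_Task 7 = 23−11 = 12
LF_Task 6 = LS_Task 9 = 23; LS_Task 6 = 23−14 = 9
LF_Task 5 = LS_Task 9 = 23; LS_Task 5 = 23−4 = 19
LF_Task 4 = LS_Task 9 = 23; LS_Task 4 = 23−6 = 17
LF_Task 3 = min(LS_Task 4=17, LS_Task 5=19, LS_Task 6=9, LS_Task 8=19) = 9; LS_Task 3 = 9−9 = 0
LF_Task 2 = LS_Task 8 = 19; LS_Task 2 = 19−9 = 10
LF_Task 1 = min(LS_Task 4=17, LS_Task 5=19, LS_Task 7=12, LS_Task 9=23) = 12; LS_Task 1 = 12−10 = 2
Slack_Task 7 = LS_Task 7 − ES_Task 7 = 12 − 10 = 2

2 days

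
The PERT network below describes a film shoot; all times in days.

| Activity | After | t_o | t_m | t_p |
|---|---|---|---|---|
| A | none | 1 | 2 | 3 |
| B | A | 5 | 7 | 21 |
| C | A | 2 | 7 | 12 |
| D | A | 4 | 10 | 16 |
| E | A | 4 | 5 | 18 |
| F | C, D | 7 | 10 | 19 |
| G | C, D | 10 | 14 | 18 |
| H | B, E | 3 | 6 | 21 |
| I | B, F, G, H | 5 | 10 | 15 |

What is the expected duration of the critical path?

36 days

te_A = (1 + 4·2 + 3)/6 = 12/6 = 2
te_B = (5 + 4·7 + 21)/6 = 54/6 = 9
te_C = (2 + 4·7 + 12)/6 = 42/6 = 7
te_D = (4 + 4·10 + 16)/6 = 60/6 = 10
te_E = (4 + 4·5 + 18)/6 = 42/6 = 7
te_F = (7 + 4·10 + 19)/6 = 66/6 = 11
te_G = (10 + 4·14 + 18)/6 = 84/6 = 14
te_H = (3 + 4·6 + 21)/6 = 48/6 = 8
te_I = (5 + 4·10 + 15)/6 = 60/6 = 10

Forward pass:
ES_A = 0; EF_A = 2
ES_B = 2; EF_B = 2+9 = 11
ES_C = 2; EF_C = 2+7 = 9
ES_D = 2; EF_D = 2+10 = 12
ES_E = 2; EF_E = 2+7 = 9
ES_F = max(EF_C=9, EF_D=12) = 12; EF_F = 12+11 = 23
ES_G = max(EF_C=9, EF_D=12) = 12; EF_G = 12+14 = 26
ES_H = max(EF_B=11, EF_E=9) = 11; EF_H = 11+8 = 19
ES_I = max(EF_B=11, EF_F=23, EF_G=26, EF_H=19) = 26; EF_I = 26+10 = 36
Expected project duration μ = 36 days. Critical path: A → D → G → I.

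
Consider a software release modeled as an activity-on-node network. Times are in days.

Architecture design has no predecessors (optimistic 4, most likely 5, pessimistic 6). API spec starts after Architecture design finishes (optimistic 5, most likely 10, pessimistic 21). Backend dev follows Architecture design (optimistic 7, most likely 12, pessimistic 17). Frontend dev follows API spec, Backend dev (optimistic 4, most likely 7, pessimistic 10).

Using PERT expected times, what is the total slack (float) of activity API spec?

1 days

te_Architecture design = (4 + 4·5 + 6)/6 = 30/6 = 5
te_API spec = (5 + 4·10 + 21)/6 = 66/6 = 11
te_Backend dev = (7 + 4·12 + 17)/6 = 72/6 = 12
te_Frontend dev = (4 + 4·7 + 10)/6 = 42/6 = 7

Forward pass:
ES_Architecture design = 0; EF_Architecture design = 5
ES_API spec = 5; EF_API spec = 5+11 = 16
ES_Backend dev = 5; EF_Backend dev = 5+12 = 17
ES_Frontend dev = max(EF_API spec=16, EF_Backend dev=17) = 17; EF_Frontend dev = 17+7 = 24
Expected project duration μ = 24 days. Critical path: Architecture design → Backend dev → Frontend dev.

Backward pass:
LF_Frontend dev = 24; LS_Frontend dev = 24−7 = 17
LF_Backend dev = LS_Frontend dev = 17; LS_Backend dev = 17−12 = 5
LF_API spec = LS_Frontend dev = 17; LS_API spec = 17−11 = 6
LF_Architecture design = min(LS_API spec=6, LS_Backend dev=5) = 5; LS_Architecture design = 5−5 = 0
Slack_API spec = LS_API spec − ES_API spec = 6 − 5 = 1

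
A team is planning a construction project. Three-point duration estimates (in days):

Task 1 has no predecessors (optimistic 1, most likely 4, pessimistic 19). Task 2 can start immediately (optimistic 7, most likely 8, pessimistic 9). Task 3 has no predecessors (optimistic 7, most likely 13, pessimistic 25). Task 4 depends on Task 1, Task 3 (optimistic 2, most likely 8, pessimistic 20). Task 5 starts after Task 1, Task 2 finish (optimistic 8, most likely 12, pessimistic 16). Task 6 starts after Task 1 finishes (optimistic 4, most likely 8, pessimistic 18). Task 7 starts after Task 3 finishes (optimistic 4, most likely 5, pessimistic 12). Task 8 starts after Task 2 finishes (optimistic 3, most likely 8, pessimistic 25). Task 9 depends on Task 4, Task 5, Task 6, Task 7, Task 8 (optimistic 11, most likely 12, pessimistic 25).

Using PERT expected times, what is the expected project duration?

te_Task 1 = (1 + 4·4 + 19)/6 = 36/6 = 6
te_Task 2 = (7 + 4·8 + 9)/6 = 48/6 = 8
te_Task 3 = (7 + 4·13 + 25)/6 = 84/6 = 14
te_Task 4 = (2 + 4·8 + 20)/6 = 54/6 = 9
te_Task 5 = (8 + 4·12 + 16)/6 = 72/6 = 12
te_Task 6 = (4 + 4·8 + 18)/6 = 54/6 = 9
te_Task 7 = (4 + 4·5 + 12)/6 = 36/6 = 6
te_Task 8 = (3 + 4·8 + 25)/6 = 60/6 = 10
te_Task 9 = (11 + 4·12 + 25)/6 = 84/6 = 14

Forward pass:
ES_Task 1 = 0; EF_Task 1 = 6
ES_Task 2 = 0; EF_Task 2 = 8
ES_Task 3 = 0; EF_Task 3 = 14
ES_Task 4 = max(EF_Task 1=6, EF_Task 3=14) = 14; EF_Task 4 = 14+9 = 23
ES_Task 5 = max(EF_Task 1=6, EF_Task 2=8) = 8; EF_Task 5 = 8+12 = 20
ES_Task 6 = 6; EF_Task 6 = 6+9 = 15
ES_Task 7 = 14; EF_Task 7 = 14+6 = 20
ES_Task 8 = 8; EF_Task 8 = 8+10 = 18
ES_Task 9 = max(EF_Task 4=23, EF_Task 5=20, EF_Task 6=15, EF_Task 7=20, EF_Task 8=18) = 23; EF_Task 9 = 23+14 = 37
Expected project duration μ = 37 days. Critical path: Task 3 → Task 4 → Task 9.

37 days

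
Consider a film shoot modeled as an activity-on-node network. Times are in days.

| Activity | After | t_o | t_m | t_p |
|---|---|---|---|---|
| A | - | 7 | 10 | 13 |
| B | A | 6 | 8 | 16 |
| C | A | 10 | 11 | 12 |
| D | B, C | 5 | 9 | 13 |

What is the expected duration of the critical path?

te_A = (7 + 4·10 + 13)/6 = 60/6 = 10
te_B = (6 + 4·8 + 16)/6 = 54/6 = 9
te_C = (10 + 4·11 + 12)/6 = 66/6 = 11
te_D = (5 + 4·9 + 13)/6 = 54/6 = 9

Forward pass:
ES_A = 0; EF_A = 10
ES_B = 10; EF_B = 10+9 = 19
ES_C = 10; EF_C = 10+11 = 21
ES_D = max(EF_B=19, EF_C=21) = 21; EF_D = 21+9 = 30
Expected project duration μ = 30 days. Critical path: A → C → D.

30 days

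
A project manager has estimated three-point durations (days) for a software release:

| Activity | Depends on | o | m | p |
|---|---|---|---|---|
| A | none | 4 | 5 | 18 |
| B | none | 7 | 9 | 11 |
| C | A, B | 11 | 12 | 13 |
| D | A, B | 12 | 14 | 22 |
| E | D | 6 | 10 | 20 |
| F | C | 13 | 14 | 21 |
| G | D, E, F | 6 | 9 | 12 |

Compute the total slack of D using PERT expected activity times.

te_A = (4 + 4·5 + 18)/6 = 42/6 = 7
te_B = (7 + 4·9 + 11)/6 = 54/6 = 9
te_C = (11 + 4·12 + 13)/6 = 72/6 = 12
te_D = (12 + 4·14 + 22)/6 = 90/6 = 15
te_E = (6 + 4·10 + 20)/6 = 66/6 = 11
te_F = (13 + 4·14 + 21)/6 = 90/6 = 15
te_G = (6 + 4·9 + 12)/6 = 54/6 = 9

Forward pass:
ES_A = 0; EF_A = 7
ES_B = 0; EF_B = 9
ES_C = max(EF_A=7, EF_B=9) = 9; EF_C = 9+12 = 21
ES_D = max(EF_A=7, EF_B=9) = 9; EF_D = 9+15 = 24
ES_E = 24; EF_E = 24+11 = 35
ES_F = 21; EF_F = 21+15 = 36
ES_G = max(EF_D=24, EF_E=35, EF_F=36) = 36; EF_G = 36+9 = 45
Expected project duration μ = 45 days. Critical path: B → C → F → G.

Backward pass:
LF_G = 45; LS_G = 45−9 = 36
LF_F = LS_G = 36; LS_F = 36−15 = 21
LF_E = LS_G = 36; LS_E = 36−11 = 25
LF_D = min(LS_E=25, LS_G=36) = 25; LS_D = 25−15 = 10
LF_C = LS_F = 21; LS_C = 21−12 = 9
LF_B = min(LS_C=9, LS_D=10) = 9; LS_B = 9−9 = 0
LF_A = min(LS_C=9, LS_D=10) = 9; LS_A = 9−7 = 2
Slack_D = LS_D − ES_D = 10 − 9 = 1

1 days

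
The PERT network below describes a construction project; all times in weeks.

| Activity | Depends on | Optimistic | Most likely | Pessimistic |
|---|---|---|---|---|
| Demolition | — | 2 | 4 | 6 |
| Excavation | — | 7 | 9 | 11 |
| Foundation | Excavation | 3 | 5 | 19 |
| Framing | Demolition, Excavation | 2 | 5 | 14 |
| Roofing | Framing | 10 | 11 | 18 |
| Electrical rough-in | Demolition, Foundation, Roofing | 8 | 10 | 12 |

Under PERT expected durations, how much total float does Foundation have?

11 weeks

te_Demolition = (2 + 4·4 + 6)/6 = 24/6 = 4
te_Excavation = (7 + 4·9 + 11)/6 = 54/6 = 9
te_Foundation = (3 + 4·5 + 19)/6 = 42/6 = 7
te_Framing = (2 + 4·5 + 14)/6 = 36/6 = 6
te_Roofing = (10 + 4·11 + 18)/6 = 72/6 = 12
te_Electrical rough-in = (8 + 4·10 + 12)/6 = 60/6 = 10

Forward pass:
ES_Demolition = 0; EF_Demolition = 4
ES_Excavation = 0; EF_Excavation = 9
ES_Foundation = 9; EF_Foundation = 9+7 = 16
ES_Framing = max(EF_Demolition=4, EF_Excavation=9) = 9; EF_Framing = 9+6 = 15
ES_Roofing = 15; EF_Roofing = 15+12 = 27
ES_Electrical rough-in = max(EF_Demolition=4, EF_Foundation=16, EF_Roofing=27) = 27; EF_Electrical rough-in = 27+10 = 37
Expected project duration μ = 37 weeks. Critical path: Excavation → Framing → Roofing → Electrical rough-in.

Backward pass:
LF_Electrical rough-in = 37; LS_Electrical rough-in = 37−10 = 27
LF_Roofing = LS_Electrical rough-in = 27; LS_Roofing = 27−12 = 15
LF_Framing = LS_Roofing = 15; LS_Framing = 15−6 = 9
LF_Foundation = LS_Electrical rough-in = 27; LS_Foundation = 27−7 = 20
LF_Excavation = min(LS_Foundation=20, LS_Framing=9) = 9; LS_Excavation = 9−9 = 0
LF_Demolition = min(LS_Framing=9, LS_Electrical rough-in=27) = 9; LS_Demolition = 9−4 = 5
Slack_Foundation = LS_Foundation − ES_Foundation = 20 − 9 = 11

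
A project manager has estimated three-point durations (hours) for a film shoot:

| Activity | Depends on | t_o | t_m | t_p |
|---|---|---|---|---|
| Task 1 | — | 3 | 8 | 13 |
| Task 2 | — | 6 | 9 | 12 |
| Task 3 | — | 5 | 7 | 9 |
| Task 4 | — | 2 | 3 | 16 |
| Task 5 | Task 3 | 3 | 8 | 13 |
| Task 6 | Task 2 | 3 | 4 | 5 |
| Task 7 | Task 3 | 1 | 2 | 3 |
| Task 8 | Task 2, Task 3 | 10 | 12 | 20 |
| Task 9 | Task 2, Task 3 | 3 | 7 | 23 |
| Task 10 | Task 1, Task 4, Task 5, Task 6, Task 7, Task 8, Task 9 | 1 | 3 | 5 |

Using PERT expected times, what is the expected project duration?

25 hours

te_Task 1 = (3 + 4·8 + 13)/6 = 48/6 = 8
te_Task 2 = (6 + 4·9 + 12)/6 = 54/6 = 9
te_Task 3 = (5 + 4·7 + 9)/6 = 42/6 = 7
te_Task 4 = (2 + 4·3 + 16)/6 = 30/6 = 5
te_Task 5 = (3 + 4·8 + 13)/6 = 48/6 = 8
te_Task 6 = (3 + 4·4 + 5)/6 = 24/6 = 4
te_Task 7 = (1 + 4·2 + 3)/6 = 12/6 = 2
te_Task 8 = (10 + 4·12 + 20)/6 = 78/6 = 13
te_Task 9 = (3 + 4·7 + 23)/6 = 54/6 = 9
te_Task 10 = (1 + 4·3 + 5)/6 = 18/6 = 3

Forward pass:
ES_Task 1 = 0; EF_Task 1 = 8
ES_Task 2 = 0; EF_Task 2 = 9
ES_Task 3 = 0; EF_Task 3 = 7
ES_Task 4 = 0; EF_Task 4 = 5
ES_Task 5 = 7; EF_Task 5 = 7+8 = 15
ES_Task 6 = 9; EF_Task 6 = 9+4 = 13
ES_Task 7 = 7; EF_Task 7 = 7+2 = 9
ES_Task 8 = max(EF_Task 2=9, EF_Task 3=7) = 9; EF_Task 8 = 9+13 = 22
ES_Task 9 = max(EF_Task 2=9, EF_Task 3=7) = 9; EF_Task 9 = 9+9 = 18
ES_Task 10 = max(EF_Task 1=8, EF_Task 4=5, EF_Task 5=15, EF_Task 6=13, EF_Task 7=9, EF_Task 8=22, EF_Task 9=18) = 22; EF_Task 10 = 22+3 = 25
Expected project duration μ = 25 hours. Critical path: Task 2 → Task 8 → Task 10.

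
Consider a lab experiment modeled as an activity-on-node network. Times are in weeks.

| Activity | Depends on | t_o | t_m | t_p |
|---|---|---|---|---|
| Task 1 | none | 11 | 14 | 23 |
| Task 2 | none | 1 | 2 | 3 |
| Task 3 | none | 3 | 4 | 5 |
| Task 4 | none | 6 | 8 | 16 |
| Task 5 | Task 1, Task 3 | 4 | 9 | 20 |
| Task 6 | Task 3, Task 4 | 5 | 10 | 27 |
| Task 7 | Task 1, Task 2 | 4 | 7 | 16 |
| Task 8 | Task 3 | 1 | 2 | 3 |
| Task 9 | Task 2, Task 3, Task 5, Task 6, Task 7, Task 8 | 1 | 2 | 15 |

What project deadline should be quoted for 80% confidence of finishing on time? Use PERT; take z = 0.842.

te_Task 1 = (11 + 4·14 + 23)/6 = 90/6 = 15; σ²_Task 1 = ((23−11)/6)² = 4.000
te_Task 2 = (1 + 4·2 + 3)/6 = 12/6 = 2; σ²_Task 2 = ((3−1)/6)² = 0.111
te_Task 3 = (3 + 4·4 + 5)/6 = 24/6 = 4; σ²_Task 3 = ((5−3)/6)² = 0.111
te_Task 4 = (6 + 4·8 + 16)/6 = 54/6 = 9; σ²_Task 4 = ((16−6)/6)² = 2.778
te_Task 5 = (4 + 4·9 + 20)/6 = 60/6 = 10; σ²_Task 5 = ((20−4)/6)² = 7.111
te_Task 6 = (5 + 4·10 + 27)/6 = 72/6 = 12; σ²_Task 6 = ((27−5)/6)² = 13.444
te_Task 7 = (4 + 4·7 + 16)/6 = 48/6 = 8; σ²_Task 7 = ((16−4)/6)² = 4.000
te_Task 8 = (1 + 4·2 + 3)/6 = 12/6 = 2; σ²_Task 8 = ((3−1)/6)² = 0.111
te_Task 9 = (1 + 4·2 + 15)/6 = 24/6 = 4; σ²_Task 9 = ((15−1)/6)² = 5.444

Forward pass:
ES_Task 1 = 0; EF_Task 1 = 15
ES_Task 2 = 0; EF_Task 2 = 2
ES_Task 3 = 0; EF_Task 3 = 4
ES_Task 4 = 0; EF_Task 4 = 9
ES_Task 5 = max(EF_Task 1=15, EF_Task 3=4) = 15; EF_Task 5 = 15+10 = 25
ES_Task 6 = max(EF_Task 3=4, EF_Task 4=9) = 9; EF_Task 6 = 9+12 = 21
ES_Task 7 = max(EF_Task 1=15, EF_Task 2=2) = 15; EF_Task 7 = 15+8 = 23
ES_Task 8 = 4; EF_Task 8 = 4+2 = 6
ES_Task 9 = max(EF_Task 2=2, EF_Task 3=4, EF_Task 5=25, EF_Task 6=21, EF_Task 7=23, EF_Task 8=6) = 25; EF_Task 9 = 25+4 = 29
Expected project duration μ = 29 weeks. Critical path: Task 1 → Task 5 → Task 9.

Variance along critical path = 4.000 + 7.111 + 5.444 = 16.556; σ = 4.069 weeks.
D = μ + z·σ = 29 + 0.842·4.069 = 32.4 weeks

32.4 weeks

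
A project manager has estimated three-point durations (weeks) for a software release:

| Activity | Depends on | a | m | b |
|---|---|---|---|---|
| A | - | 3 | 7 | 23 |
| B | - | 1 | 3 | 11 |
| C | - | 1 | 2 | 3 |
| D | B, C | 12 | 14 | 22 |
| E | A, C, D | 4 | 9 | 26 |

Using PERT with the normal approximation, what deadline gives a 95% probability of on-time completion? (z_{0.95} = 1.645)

37.2 weeks

te_A = (3 + 4·7 + 23)/6 = 54/6 = 9; σ²_A = ((23−3)/6)² = 11.111
te_B = (1 + 4·3 + 11)/6 = 24/6 = 4; σ²_B = ((11−1)/6)² = 2.778
te_C = (1 + 4·2 + 3)/6 = 12/6 = 2; σ²_C = ((3−1)/6)² = 0.111
te_D = (12 + 4·14 + 22)/6 = 90/6 = 15; σ²_D = ((22−12)/6)² = 2.778
te_E = (4 + 4·9 + 26)/6 = 66/6 = 11; σ²_E = ((26−4)/6)² = 13.444

Forward pass:
ES_A = 0; EF_A = 9
ES_B = 0; EF_B = 4
ES_C = 0; EF_C = 2
ES_D = max(EF_B=4, EF_C=2) = 4; EF_D = 4+15 = 19
ES_E = max(EF_A=9, EF_C=2, EF_D=19) = 19; EF_E = 19+11 = 30
Expected project duration μ = 30 weeks. Critical path: B → D → E.

Variance along critical path = 2.778 + 2.778 + 13.444 = 19.000; σ = 4.359 weeks.
D = μ + z·σ = 30 + 1.645·4.359 = 37.2 weeks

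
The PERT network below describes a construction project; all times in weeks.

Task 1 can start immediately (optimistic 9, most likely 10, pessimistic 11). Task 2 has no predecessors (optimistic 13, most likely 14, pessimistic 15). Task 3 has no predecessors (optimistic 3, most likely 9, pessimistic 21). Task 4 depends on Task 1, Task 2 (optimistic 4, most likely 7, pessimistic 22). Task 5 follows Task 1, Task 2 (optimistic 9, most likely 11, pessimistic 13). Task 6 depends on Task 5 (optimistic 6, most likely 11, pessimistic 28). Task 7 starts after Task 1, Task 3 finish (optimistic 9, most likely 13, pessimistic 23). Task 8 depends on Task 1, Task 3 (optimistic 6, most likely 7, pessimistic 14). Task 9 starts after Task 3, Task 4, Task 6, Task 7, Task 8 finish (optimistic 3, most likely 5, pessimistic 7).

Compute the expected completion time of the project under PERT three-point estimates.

te_Task 1 = (9 + 4·10 + 11)/6 = 60/6 = 10
te_Task 2 = (13 + 4·14 + 15)/6 = 84/6 = 14
te_Task 3 = (3 + 4·9 + 21)/6 = 60/6 = 10
te_Task 4 = (4 + 4·7 + 22)/6 = 54/6 = 9
te_Task 5 = (9 + 4·11 + 13)/6 = 66/6 = 11
te_Task 6 = (6 + 4·11 + 28)/6 = 78/6 = 13
te_Task 7 = (9 + 4·13 + 23)/6 = 84/6 = 14
te_Task 8 = (6 + 4·7 + 14)/6 = 48/6 = 8
te_Task 9 = (3 + 4·5 + 7)/6 = 30/6 = 5

Forward pass:
ES_Task 1 = 0; EF_Task 1 = 10
ES_Task 2 = 0; EF_Task 2 = 14
ES_Task 3 = 0; EF_Task 3 = 10
ES_Task 4 = max(EF_Task 1=10, EF_Task 2=14) = 14; EF_Task 4 = 14+9 = 23
ES_Task 5 = max(EF_Task 1=10, EF_Task 2=14) = 14; EF_Task 5 = 14+11 = 25
ES_Task 6 = 25; EF_Task 6 = 25+13 = 38
ES_Task 7 = max(EF_Task 1=10, EF_Task 3=10) = 10; EF_Task 7 = 10+14 = 24
ES_Task 8 = max(EF_Task 1=10, EF_Task 3=10) = 10; EF_Task 8 = 10+8 = 18
ES_Task 9 = max(EF_Task 3=10, EF_Task 4=23, EF_Task 6=38, EF_Task 7=24, EF_Task 8=18) = 38; EF_Task 9 = 38+5 = 43
Expected project duration μ = 43 weeks. Critical path: Task 2 → Task 5 → Task 6 → Task 9.

43 weeks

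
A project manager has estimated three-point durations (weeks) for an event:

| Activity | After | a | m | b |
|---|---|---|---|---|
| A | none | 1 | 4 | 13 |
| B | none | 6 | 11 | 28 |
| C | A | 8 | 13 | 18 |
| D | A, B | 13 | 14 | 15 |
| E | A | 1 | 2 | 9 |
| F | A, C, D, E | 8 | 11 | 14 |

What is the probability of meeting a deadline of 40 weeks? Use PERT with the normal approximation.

0.700

te_A = (1 + 4·4 + 13)/6 = 30/6 = 5; σ²_A = ((13−1)/6)² = 4.000
te_B = (6 + 4·11 + 28)/6 = 78/6 = 13; σ²_B = ((28−6)/6)² = 13.444
te_C = (8 + 4·13 + 18)/6 = 78/6 = 13; σ²_C = ((18−8)/6)² = 2.778
te_D = (13 + 4·14 + 15)/6 = 84/6 = 14; σ²_D = ((15−13)/6)² = 0.111
te_E = (1 + 4·2 + 9)/6 = 18/6 = 3; σ²_E = ((9−1)/6)² = 1.778
te_F = (8 + 4·11 + 14)/6 = 66/6 = 11; σ²_F = ((14−8)/6)² = 1.000

Forward pass:
ES_A = 0; EF_A = 5
ES_B = 0; EF_B = 13
ES_C = 5; EF_C = 5+13 = 18
ES_D = max(EF_A=5, EF_B=13) = 13; EF_D = 13+14 = 27
ES_E = 5; EF_E = 5+3 = 8
ES_F = max(EF_A=5, EF_C=18, EF_D=27, EF_E=8) = 27; EF_F = 27+11 = 38
Expected project duration μ = 38 weeks. Critical path: B → D → F.

Variance along critical path = 13.444 + 0.111 + 1.000 = 14.556; σ = √14.556 = 3.815 weeks.
Z = (40 − 38) / 3.815 = 0.524
P(T ≤ 40) = Φ(0.524) ≈ 0.700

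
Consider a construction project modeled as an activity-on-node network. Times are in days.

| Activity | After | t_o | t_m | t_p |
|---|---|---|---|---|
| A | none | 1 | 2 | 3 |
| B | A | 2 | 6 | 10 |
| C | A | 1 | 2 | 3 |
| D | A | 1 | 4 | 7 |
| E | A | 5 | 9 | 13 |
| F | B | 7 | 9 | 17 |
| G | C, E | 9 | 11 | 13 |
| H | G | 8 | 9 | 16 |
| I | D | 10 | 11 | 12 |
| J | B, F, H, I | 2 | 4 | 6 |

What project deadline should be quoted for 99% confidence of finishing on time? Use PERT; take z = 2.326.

te_A = (1 + 4·2 + 3)/6 = 12/6 = 2; σ²_A = ((3−1)/6)² = 0.111
te_B = (2 + 4·6 + 10)/6 = 36/6 = 6; σ²_B = ((10−2)/6)² = 1.778
te_C = (1 + 4·2 + 3)/6 = 12/6 = 2; σ²_C = ((3−1)/6)² = 0.111
te_D = (1 + 4·4 + 7)/6 = 24/6 = 4; σ²_D = ((7−1)/6)² = 1.000
te_E = (5 + 4·9 + 13)/6 = 54/6 = 9; σ²_E = ((13−5)/6)² = 1.778
te_F = (7 + 4·9 + 17)/6 = 60/6 = 10; σ²_F = ((17−7)/6)² = 2.778
te_G = (9 + 4·11 + 13)/6 = 66/6 = 11; σ²_G = ((13−9)/6)² = 0.444
te_H = (8 + 4·9 + 16)/6 = 60/6 = 10; σ²_H = ((16−8)/6)² = 1.778
te_I = (10 + 4·11 + 12)/6 = 66/6 = 11; σ²_I = ((12−10)/6)² = 0.111
te_J = (2 + 4·4 + 6)/6 = 24/6 = 4; σ²_J = ((6−2)/6)² = 0.444

Forward pass:
ES_A = 0; EF_A = 2
ES_B = 2; EF_B = 2+6 = 8
ES_C = 2; EF_C = 2+2 = 4
ES_D = 2; EF_D = 2+4 = 6
ES_E = 2; EF_E = 2+9 = 11
ES_F = 8; EF_F = 8+10 = 18
ES_G = max(EF_C=4, EF_E=11) = 11; EF_G = 11+11 = 22
ES_H = 22; EF_H = 22+10 = 32
ES_I = 6; EF_I = 6+11 = 17
ES_J = max(EF_B=8, EF_F=18, EF_H=32, EF_I=17) = 32; EF_J = 32+4 = 36
Expected project duration μ = 36 days. Critical path: A → E → G → H → J.

Variance along critical path = 0.111 + 1.778 + 0.444 + 1.778 + 0.444 = 4.556; σ = 2.134 days.
D = μ + z·σ = 36 + 2.326·2.134 = 41.0 days

41.0 days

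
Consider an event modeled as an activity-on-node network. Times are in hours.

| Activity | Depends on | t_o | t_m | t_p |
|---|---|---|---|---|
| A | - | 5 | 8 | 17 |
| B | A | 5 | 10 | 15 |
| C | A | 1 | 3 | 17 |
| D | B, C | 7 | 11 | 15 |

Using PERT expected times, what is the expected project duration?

30 hours

te_A = (5 + 4·8 + 17)/6 = 54/6 = 9
te_B = (5 + 4·10 + 15)/6 = 60/6 = 10
te_C = (1 + 4·3 + 17)/6 = 30/6 = 5
te_D = (7 + 4·11 + 15)/6 = 66/6 = 11

Forward pass:
ES_A = 0; EF_A = 9
ES_B = 9; EF_B = 9+10 = 19
ES_C = 9; EF_C = 9+5 = 14
ES_D = max(EF_B=19, EF_C=14) = 19; EF_D = 19+11 = 30
Expected project duration μ = 30 hours. Critical path: A → B → D.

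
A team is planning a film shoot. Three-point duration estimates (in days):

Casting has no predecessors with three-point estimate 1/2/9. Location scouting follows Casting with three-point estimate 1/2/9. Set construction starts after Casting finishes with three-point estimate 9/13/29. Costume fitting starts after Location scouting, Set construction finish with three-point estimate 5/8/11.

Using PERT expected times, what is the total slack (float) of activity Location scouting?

te_Casting = (1 + 4·2 + 9)/6 = 18/6 = 3
te_Location scouting = (1 + 4·2 + 9)/6 = 18/6 = 3
te_Set construction = (9 + 4·13 + 29)/6 = 90/6 = 15
te_Costume fitting = (5 + 4·8 + 11)/6 = 48/6 = 8

Forward pass:
ES_Casting = 0; EF_Casting = 3
ES_Location scouting = 3; EF_Location scouting = 3+3 = 6
ES_Set construction = 3; EF_Set construction = 3+15 = 18
ES_Costume fitting = max(EF_Location scouting=6, EF_Set construction=18) = 18; EF_Costume fitting = 18+8 = 26
Expected project duration μ = 26 days. Critical path: Casting → Set construction → Costume fitting.

Backward pass:
LF_Costume fitting = 26; LS_Costume fitting = 26−8 = 18
LF_Set construction = LS_Costume fitting = 18; LS_Set construction = 18−15 = 3
LF_Location scouting = LS_Costume fitting = 18; LS_Location scouting = 18−3 = 15
LF_Casting = min(LS_Location scouting=15, LS_Set construction=3) = 3; LS_Casting = 3−3 = 0
Slack_Location scouting = LS_Location scouting − ES_Location scouting = 15 − 3 = 12

12 days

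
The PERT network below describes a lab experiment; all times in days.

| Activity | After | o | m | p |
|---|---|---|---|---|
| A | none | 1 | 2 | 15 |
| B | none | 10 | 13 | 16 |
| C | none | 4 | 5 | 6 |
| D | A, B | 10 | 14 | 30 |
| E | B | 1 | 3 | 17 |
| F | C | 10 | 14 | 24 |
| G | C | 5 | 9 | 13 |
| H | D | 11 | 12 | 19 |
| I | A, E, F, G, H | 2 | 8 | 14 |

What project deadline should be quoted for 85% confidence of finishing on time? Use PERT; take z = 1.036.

54.4 days

te_A = (1 + 4·2 + 15)/6 = 24/6 = 4; σ²_A = ((15−1)/6)² = 5.444
te_B = (10 + 4·13 + 16)/6 = 78/6 = 13; σ²_B = ((16−10)/6)² = 1.000
te_C = (4 + 4·5 + 6)/6 = 30/6 = 5; σ²_C = ((6−4)/6)² = 0.111
te_D = (10 + 4·14 + 30)/6 = 96/6 = 16; σ²_D = ((30−10)/6)² = 11.111
te_E = (1 + 4·3 + 17)/6 = 30/6 = 5; σ²_E = ((17−1)/6)² = 7.111
te_F = (10 + 4·14 + 24)/6 = 90/6 = 15; σ²_F = ((24−10)/6)² = 5.444
te_G = (5 + 4·9 + 13)/6 = 54/6 = 9; σ²_G = ((13−5)/6)² = 1.778
te_H = (11 + 4·12 + 19)/6 = 78/6 = 13; σ²_H = ((19−11)/6)² = 1.778
te_I = (2 + 4·8 + 14)/6 = 48/6 = 8; σ²_I = ((14−2)/6)² = 4.000

Forward pass:
ES_A = 0; EF_A = 4
ES_B = 0; EF_B = 13
ES_C = 0; EF_C = 5
ES_D = max(EF_A=4, EF_B=13) = 13; EF_D = 13+16 = 29
ES_E = 13; EF_E = 13+5 = 18
ES_F = 5; EF_F = 5+15 = 20
ES_G = 5; EF_G = 5+9 = 14
ES_H = 29; EF_H = 29+13 = 42
ES_I = max(EF_A=4, EF_E=18, EF_F=20, EF_G=14, EF_H=42) = 42; EF_I = 42+8 = 50
Expected project duration μ = 50 days. Critical path: B → D → H → I.

Variance along critical path = 1.000 + 11.111 + 1.778 + 4.000 = 17.889; σ = 4.230 days.
D = μ + z·σ = 50 + 1.036·4.230 = 54.4 days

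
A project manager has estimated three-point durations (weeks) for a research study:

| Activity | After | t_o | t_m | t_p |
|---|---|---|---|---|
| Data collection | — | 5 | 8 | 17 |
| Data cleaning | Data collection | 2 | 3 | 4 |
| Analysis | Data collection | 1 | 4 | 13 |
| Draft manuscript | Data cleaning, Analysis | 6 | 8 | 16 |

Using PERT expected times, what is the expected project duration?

te_Data collection = (5 + 4·8 + 17)/6 = 54/6 = 9
te_Data cleaning = (2 + 4·3 + 4)/6 = 18/6 = 3
te_Analysis = (1 + 4·4 + 13)/6 = 30/6 = 5
te_Draft manuscript = (6 + 4·8 + 16)/6 = 54/6 = 9

Forward pass:
ES_Data collection = 0; EF_Data collection = 9
ES_Data cleaning = 9; EF_Data cleaning = 9+3 = 12
ES_Analysis = 9; EF_Analysis = 9+5 = 14
ES_Draft manuscript = max(EF_Data cleaning=12, EF_Analysis=14) = 14; EF_Draft manuscript = 14+9 = 23
Expected project duration μ = 23 weeks. Critical path: Data collection → Analysis → Draft manuscript.

23 weeks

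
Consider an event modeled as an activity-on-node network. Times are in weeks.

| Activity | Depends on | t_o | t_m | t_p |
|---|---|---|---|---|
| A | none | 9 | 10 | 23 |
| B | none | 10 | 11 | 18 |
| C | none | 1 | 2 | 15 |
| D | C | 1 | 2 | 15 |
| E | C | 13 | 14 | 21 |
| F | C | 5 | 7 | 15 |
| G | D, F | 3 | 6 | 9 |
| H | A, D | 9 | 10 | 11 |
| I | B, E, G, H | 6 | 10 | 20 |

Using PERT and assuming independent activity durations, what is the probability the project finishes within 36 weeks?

te_A = (9 + 4·10 + 23)/6 = 72/6 = 12; σ²_A = ((23−9)/6)² = 5.444
te_B = (10 + 4·11 + 18)/6 = 72/6 = 12; σ²_B = ((18−10)/6)² = 1.778
te_C = (1 + 4·2 + 15)/6 = 24/6 = 4; σ²_C = ((15−1)/6)² = 5.444
te_D = (1 + 4·2 + 15)/6 = 24/6 = 4; σ²_D = ((15−1)/6)² = 5.444
te_E = (13 + 4·14 + 21)/6 = 90/6 = 15; σ²_E = ((21−13)/6)² = 1.778
te_F = (5 + 4·7 + 15)/6 = 48/6 = 8; σ²_F = ((15−5)/6)² = 2.778
te_G = (3 + 4·6 + 9)/6 = 36/6 = 6; σ²_G = ((9−3)/6)² = 1.000
te_H = (9 + 4·10 + 11)/6 = 60/6 = 10; σ²_H = ((11−9)/6)² = 0.111
te_I = (6 + 4·10 + 20)/6 = 66/6 = 11; σ²_I = ((20−6)/6)² = 5.444

Forward pass:
ES_A = 0; EF_A = 12
ES_B = 0; EF_B = 12
ES_C = 0; EF_C = 4
ES_D = 4; EF_D = 4+4 = 8
ES_E = 4; EF_E = 4+15 = 19
ES_F = 4; EF_F = 4+8 = 12
ES_G = max(EF_D=8, EF_F=12) = 12; EF_G = 12+6 = 18
ES_H = max(EF_A=12, EF_D=8) = 12; EF_H = 12+10 = 22
ES_I = max(EF_B=12, EF_E=19, EF_G=18, EF_H=22) = 22; EF_I = 22+11 = 33
Expected project duration μ = 33 weeks. Critical path: A → H → I.

Variance along critical path = 5.444 + 0.111 + 5.444 = 11.000; σ = √11.000 = 3.317 weeks.
Z = (36 − 33) / 3.317 = 0.905
P(T ≤ 36) = Φ(0.905) ≈ 0.817

0.817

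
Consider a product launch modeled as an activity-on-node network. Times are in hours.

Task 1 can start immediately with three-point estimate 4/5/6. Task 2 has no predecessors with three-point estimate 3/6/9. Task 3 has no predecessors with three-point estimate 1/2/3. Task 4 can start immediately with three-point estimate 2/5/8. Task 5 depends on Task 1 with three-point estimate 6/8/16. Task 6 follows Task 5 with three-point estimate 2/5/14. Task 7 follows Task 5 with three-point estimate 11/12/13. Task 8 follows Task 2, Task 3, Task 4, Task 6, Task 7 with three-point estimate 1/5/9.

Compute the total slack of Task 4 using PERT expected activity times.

21 hours

te_Task 1 = (4 + 4·5 + 6)/6 = 30/6 = 5
te_Task 2 = (3 + 4·6 + 9)/6 = 36/6 = 6
te_Task 3 = (1 + 4·2 + 3)/6 = 12/6 = 2
te_Task 4 = (2 + 4·5 + 8)/6 = 30/6 = 5
te_Task 5 = (6 + 4·8 + 16)/6 = 54/6 = 9
te_Task 6 = (2 + 4·5 + 14)/6 = 36/6 = 6
te_Task 7 = (11 + 4·12 + 13)/6 = 72/6 = 12
te_Task 8 = (1 + 4·5 + 9)/6 = 30/6 = 5

Forward pass:
ES_Task 1 = 0; EF_Task 1 = 5
ES_Task 2 = 0; EF_Task 2 = 6
ES_Task 3 = 0; EF_Task 3 = 2
ES_Task 4 = 0; EF_Task 4 = 5
ES_Task 5 = 5; EF_Task 5 = 5+9 = 14
ES_Task 6 = 14; EF_Task 6 = 14+6 = 20
ES_Task 7 = 14; EF_Task 7 = 14+12 = 26
ES_Task 8 = max(EF_Task 2=6, EF_Task 3=2, EF_Task 4=5, EF_Task 6=20, EF_Task 7=26) = 26; EF_Task 8 = 26+5 = 31
Expected project duration μ = 31 hours. Critical path: Task 1 → Task 5 → Task 7 → Task 8.

Backward pass:
LF_Task 8 = 31; LS_Task 8 = 31−5 = 26
LF_Task 7 = LS_Task 8 = 26; LS_Task 7 = 26−12 = 14
LF_Task 6 = LS_Task 8 = 26; LS_Task 6 = 26−6 = 20
LF_Task 5 = min(LS_Task 6=20, LS_Task 7=14) = 14; LS_Task 5 = 14−9 = 5
LF_Task 4 = LS_Task 8 = 26; LS_Task 4 = 26−5 = 21
LF_Task 3 = LS_Task 8 = 26; LS_Task 3 = 26−2 = 24
LF_Task 2 = LS_Task 8 = 26; LS_Task 2 = 26−6 = 20
LF_Task 1 = LS_Task 5 = 5; LS_Task 1 = 5−5 = 0
Slack_Task 4 = LS_Task 4 − ES_Task 4 = 21 − 0 = 21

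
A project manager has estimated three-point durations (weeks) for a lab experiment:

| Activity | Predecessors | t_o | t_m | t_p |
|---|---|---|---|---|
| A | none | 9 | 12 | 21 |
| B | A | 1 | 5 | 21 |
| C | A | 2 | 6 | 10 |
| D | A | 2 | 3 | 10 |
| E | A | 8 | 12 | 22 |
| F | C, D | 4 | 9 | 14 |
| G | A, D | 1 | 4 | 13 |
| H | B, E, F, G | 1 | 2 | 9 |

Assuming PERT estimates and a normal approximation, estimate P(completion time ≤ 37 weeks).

te_A = (9 + 4·12 + 21)/6 = 78/6 = 13; σ²_A = ((21−9)/6)² = 4.000
te_B = (1 + 4·5 + 21)/6 = 42/6 = 7; σ²_B = ((21−1)/6)² = 11.111
te_C = (2 + 4·6 + 10)/6 = 36/6 = 6; σ²_C = ((10−2)/6)² = 1.778
te_D = (2 + 4·3 + 10)/6 = 24/6 = 4; σ²_D = ((10−2)/6)² = 1.778
te_E = (8 + 4·12 + 22)/6 = 78/6 = 13; σ²_E = ((22−8)/6)² = 5.444
te_F = (4 + 4·9 + 14)/6 = 54/6 = 9; σ²_F = ((14−4)/6)² = 2.778
te_G = (1 + 4·4 + 13)/6 = 30/6 = 5; σ²_G = ((13−1)/6)² = 4.000
te_H = (1 + 4·2 + 9)/6 = 18/6 = 3; σ²_H = ((9−1)/6)² = 1.778

Forward pass:
ES_A = 0; EF_A = 13
ES_B = 13; EF_B = 13+7 = 20
ES_C = 13; EF_C = 13+6 = 19
ES_D = 13; EF_D = 13+4 = 17
ES_E = 13; EF_E = 13+13 = 26
ES_F = max(EF_C=19, EF_D=17) = 19; EF_F = 19+9 = 28
ES_G = max(EF_A=13, EF_D=17) = 17; EF_G = 17+5 = 22
ES_H = max(EF_B=20, EF_E=26, EF_F=28, EF_G=22) = 28; EF_H = 28+3 = 31
Expected project duration μ = 31 weeks. Critical path: A → C → F → H.

Variance along critical path = 4.000 + 1.778 + 2.778 + 1.778 = 10.333; σ = √10.333 = 3.215 weeks.
Z = (37 − 31) / 3.215 = 1.867
P(T ≤ 37) = Φ(1.867) ≈ 0.969

0.969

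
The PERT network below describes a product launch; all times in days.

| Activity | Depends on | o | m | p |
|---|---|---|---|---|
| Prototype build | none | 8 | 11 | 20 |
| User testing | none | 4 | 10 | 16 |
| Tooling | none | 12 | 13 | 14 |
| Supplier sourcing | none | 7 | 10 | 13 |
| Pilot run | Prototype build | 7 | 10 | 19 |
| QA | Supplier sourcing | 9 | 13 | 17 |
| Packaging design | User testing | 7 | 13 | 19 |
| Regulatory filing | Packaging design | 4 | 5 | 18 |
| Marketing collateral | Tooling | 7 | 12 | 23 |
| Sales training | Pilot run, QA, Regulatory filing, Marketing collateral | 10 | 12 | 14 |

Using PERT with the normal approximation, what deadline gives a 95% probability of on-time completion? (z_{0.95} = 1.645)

48.1 days

te_Prototype build = (8 + 4·11 + 20)/6 = 72/6 = 12; σ²_Prototype build = ((20−8)/6)² = 4.000
te_User testing = (4 + 4·10 + 16)/6 = 60/6 = 10; σ²_User testing = ((16−4)/6)² = 4.000
te_Tooling = (12 + 4·13 + 14)/6 = 78/6 = 13; σ²_Tooling = ((14−12)/6)² = 0.111
te_Supplier sourcing = (7 + 4·10 + 13)/6 = 60/6 = 10; σ²_Supplier sourcing = ((13−7)/6)² = 1.000
te_Pilot run = (7 + 4·10 + 19)/6 = 66/6 = 11; σ²_Pilot run = ((19−7)/6)² = 4.000
te_QA = (9 + 4·13 + 17)/6 = 78/6 = 13; σ²_QA = ((17−9)/6)² = 1.778
te_Packaging design = (7 + 4·13 + 19)/6 = 78/6 = 13; σ²_Packaging design = ((19−7)/6)² = 4.000
te_Regulatory filing = (4 + 4·5 + 18)/6 = 42/6 = 7; σ²_Regulatory filing = ((18−4)/6)² = 5.444
te_Marketing collateral = (7 + 4·12 + 23)/6 = 78/6 = 13; σ²_Marketing collateral = ((23−7)/6)² = 7.111
te_Sales training = (10 + 4·12 + 14)/6 = 72/6 = 12; σ²_Sales training = ((14−10)/6)² = 0.444

Forward pass:
ES_Prototype build = 0; EF_Prototype build = 12
ES_User testing = 0; EF_User testing = 10
ES_Tooling = 0; EF_Tooling = 13
ES_Supplier sourcing = 0; EF_Supplier sourcing = 10
ES_Pilot run = 12; EF_Pilot run = 12+11 = 23
ES_QA = 10; EF_QA = 10+13 = 23
ES_Packaging design = 10; EF_Packaging design = 10+13 = 23
ES_Regulatory filing = 23; EF_Regulatory filing = 23+7 = 30
ES_Marketing collateral = 13; EF_Marketing collateral = 13+13 = 26
ES_Sales training = max(EF_Pilot run=23, EF_QA=23, EF_Regulatory filing=30, EF_Marketing collateral=26) = 30; EF_Sales training = 30+12 = 42
Expected project duration μ = 42 days. Critical path: User testing → Packaging design → Regulatory filing → Sales training.

Variance along critical path = 4.000 + 4.000 + 5.444 + 0.444 = 13.889; σ = 3.727 days.
D = μ + z·σ = 42 + 1.645·3.727 = 48.1 days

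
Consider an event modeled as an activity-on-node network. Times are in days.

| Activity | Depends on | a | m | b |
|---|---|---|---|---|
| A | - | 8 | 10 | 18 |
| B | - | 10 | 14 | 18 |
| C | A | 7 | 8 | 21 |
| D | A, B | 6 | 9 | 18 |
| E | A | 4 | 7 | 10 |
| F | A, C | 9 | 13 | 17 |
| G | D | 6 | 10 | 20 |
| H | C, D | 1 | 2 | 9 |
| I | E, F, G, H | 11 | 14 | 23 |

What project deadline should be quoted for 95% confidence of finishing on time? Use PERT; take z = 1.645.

te_A = (8 + 4·10 + 18)/6 = 66/6 = 11; σ²_A = ((18−8)/6)² = 2.778
te_B = (10 + 4·14 + 18)/6 = 84/6 = 14; σ²_B = ((18−10)/6)² = 1.778
te_C = (7 + 4·8 + 21)/6 = 60/6 = 10; σ²_C = ((21−7)/6)² = 5.444
te_D = (6 + 4·9 + 18)/6 = 60/6 = 10; σ²_D = ((18−6)/6)² = 4.000
te_E = (4 + 4·7 + 10)/6 = 42/6 = 7; σ²_E = ((10−4)/6)² = 1.000
te_F = (9 + 4·13 + 17)/6 = 78/6 = 13; σ²_F = ((17−9)/6)² = 1.778
te_G = (6 + 4·10 + 20)/6 = 66/6 = 11; σ²_G = ((20−6)/6)² = 5.444
te_H = (1 + 4·2 + 9)/6 = 18/6 = 3; σ²_H = ((9−1)/6)² = 1.778
te_I = (11 + 4·14 + 23)/6 = 90/6 = 15; σ²_I = ((23−11)/6)² = 4.000

Forward pass:
ES_A = 0; EF_A = 11
ES_B = 0; EF_B = 14
ES_C = 11; EF_C = 11+10 = 21
ES_D = max(EF_A=11, EF_B=14) = 14; EF_D = 14+10 = 24
ES_E = 11; EF_E = 11+7 = 18
ES_F = max(EF_A=11, EF_C=21) = 21; EF_F = 21+13 = 34
ES_G = 24; EF_G = 24+11 = 35
ES_H = max(EF_C=21, EF_D=24) = 24; EF_H = 24+3 = 27
ES_I = max(EF_E=18, EF_F=34, EF_G=35, EF_H=27) = 35; EF_I = 35+15 = 50
Expected project duration μ = 50 days. Critical path: B → D → G → I.

Variance along critical path = 1.778 + 4.000 + 5.444 + 4.000 = 15.222; σ = 3.902 days.
D = μ + z·σ = 50 + 1.645·3.902 = 56.4 days

56.4 days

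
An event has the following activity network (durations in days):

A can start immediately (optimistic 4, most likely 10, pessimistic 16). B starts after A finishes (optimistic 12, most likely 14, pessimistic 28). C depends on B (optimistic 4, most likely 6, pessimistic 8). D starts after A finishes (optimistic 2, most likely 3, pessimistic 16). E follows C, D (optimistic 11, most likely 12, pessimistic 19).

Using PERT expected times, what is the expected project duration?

45 days

te_A = (4 + 4·10 + 16)/6 = 60/6 = 10
te_B = (12 + 4·14 + 28)/6 = 96/6 = 16
te_C = (4 + 4·6 + 8)/6 = 36/6 = 6
te_D = (2 + 4·3 + 16)/6 = 30/6 = 5
te_E = (11 + 4·12 + 19)/6 = 78/6 = 13

Forward pass:
ES_A = 0; EF_A = 10
ES_B = 10; EF_B = 10+16 = 26
ES_C = 26; EF_C = 26+6 = 32
ES_D = 10; EF_D = 10+5 = 15
ES_E = max(EF_C=32, EF_D=15) = 32; EF_E = 32+13 = 45
Expected project duration μ = 45 days. Critical path: A → B → C → E.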